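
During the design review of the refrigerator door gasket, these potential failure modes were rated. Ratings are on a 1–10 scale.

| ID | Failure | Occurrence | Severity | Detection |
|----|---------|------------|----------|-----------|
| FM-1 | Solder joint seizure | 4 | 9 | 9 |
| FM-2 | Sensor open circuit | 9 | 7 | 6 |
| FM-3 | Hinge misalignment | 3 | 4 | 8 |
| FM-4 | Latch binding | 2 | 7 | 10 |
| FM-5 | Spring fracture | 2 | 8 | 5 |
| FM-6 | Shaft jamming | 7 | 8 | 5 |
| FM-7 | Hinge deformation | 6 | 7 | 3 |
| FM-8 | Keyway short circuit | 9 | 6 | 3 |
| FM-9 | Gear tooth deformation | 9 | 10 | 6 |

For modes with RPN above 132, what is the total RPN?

RPN = Severity × Occurrence × Detection:
  FM-1: 9 × 4 × 9 = 324
  FM-2: 7 × 9 × 6 = 378
  FM-3: 4 × 3 × 8 = 96
  FM-4: 7 × 2 × 10 = 140
  FM-5: 8 × 2 × 5 = 80
  FM-6: 8 × 7 × 5 = 280
  FM-7: 7 × 6 × 3 = 126
  FM-8: 6 × 9 × 3 = 162
  FM-9: 10 × 9 × 6 = 540
RPN > 132: FM-1 (324), FM-2 (378), FM-4 (140), FM-6 (280), FM-8 (162), FM-9 (540).
Sum: 324 + 378 + 140 + 280 + 162 + 540 = 1824.

1824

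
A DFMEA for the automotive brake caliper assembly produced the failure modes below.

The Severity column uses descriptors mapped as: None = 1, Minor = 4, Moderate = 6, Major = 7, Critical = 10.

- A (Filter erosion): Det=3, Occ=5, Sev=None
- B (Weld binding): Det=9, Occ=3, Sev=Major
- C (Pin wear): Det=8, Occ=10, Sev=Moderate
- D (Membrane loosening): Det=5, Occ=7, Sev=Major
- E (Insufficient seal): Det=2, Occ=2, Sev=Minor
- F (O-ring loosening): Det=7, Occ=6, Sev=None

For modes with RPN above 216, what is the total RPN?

725

RPN = Severity × Occurrence × Detection:
  A: 1 × 5 × 3 = 15
  B: 7 × 3 × 9 = 189
  C: 6 × 10 × 8 = 480
  D: 7 × 7 × 5 = 245
  E: 4 × 2 × 2 = 16
  F: 1 × 6 × 7 = 42
RPN > 216: C (480), D (245).
Sum: 480 + 245 = 725.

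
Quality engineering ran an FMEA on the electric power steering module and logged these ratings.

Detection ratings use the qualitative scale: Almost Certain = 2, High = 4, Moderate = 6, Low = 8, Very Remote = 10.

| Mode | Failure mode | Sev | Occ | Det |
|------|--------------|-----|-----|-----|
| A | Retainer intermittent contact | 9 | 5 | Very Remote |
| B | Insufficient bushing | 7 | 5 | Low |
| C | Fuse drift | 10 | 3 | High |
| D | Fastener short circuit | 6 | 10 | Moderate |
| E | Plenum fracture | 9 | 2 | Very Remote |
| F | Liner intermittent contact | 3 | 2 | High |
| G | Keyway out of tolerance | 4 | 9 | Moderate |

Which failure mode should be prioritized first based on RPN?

A

RPN = Severity × Occurrence × Detection:
  A: 9 × 5 × 10 = 450
  B: 7 × 5 × 8 = 280
  C: 10 × 3 × 4 = 120
  D: 6 × 10 × 6 = 360
  E: 9 × 2 × 10 = 180
  F: 3 × 2 × 4 = 24
  G: 4 × 9 × 6 = 216
Highest RPN is 450 → A.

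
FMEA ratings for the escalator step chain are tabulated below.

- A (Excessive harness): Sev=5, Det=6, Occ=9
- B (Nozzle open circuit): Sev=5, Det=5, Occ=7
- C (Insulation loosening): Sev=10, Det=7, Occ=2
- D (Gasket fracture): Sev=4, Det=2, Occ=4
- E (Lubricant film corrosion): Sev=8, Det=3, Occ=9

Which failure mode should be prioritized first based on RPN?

A

RPN = Severity × Occurrence × Detection:
  A: 5 × 9 × 6 = 270
  B: 5 × 7 × 5 = 175
  C: 10 × 2 × 7 = 140
  D: 4 × 4 × 2 = 32
  E: 8 × 9 × 3 = 216
Highest RPN is 270 → A.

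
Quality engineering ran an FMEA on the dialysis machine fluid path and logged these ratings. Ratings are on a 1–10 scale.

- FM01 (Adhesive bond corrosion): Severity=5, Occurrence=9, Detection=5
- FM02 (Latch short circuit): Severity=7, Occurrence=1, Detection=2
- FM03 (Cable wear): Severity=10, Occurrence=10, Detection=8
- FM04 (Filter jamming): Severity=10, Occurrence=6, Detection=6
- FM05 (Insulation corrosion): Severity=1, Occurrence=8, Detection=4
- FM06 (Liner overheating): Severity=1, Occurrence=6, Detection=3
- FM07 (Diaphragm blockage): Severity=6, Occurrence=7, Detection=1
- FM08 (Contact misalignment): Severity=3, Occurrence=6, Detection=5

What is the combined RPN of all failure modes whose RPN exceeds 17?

1567

RPN = Severity × Occurrence × Detection:
  FM01: 5 × 9 × 5 = 225
  FM02: 7 × 1 × 2 = 14
  FM03: 10 × 10 × 8 = 800
  FM04: 10 × 6 × 6 = 360
  FM05: 1 × 8 × 4 = 32
  FM06: 1 × 6 × 3 = 18
  FM07: 6 × 7 × 1 = 42
  FM08: 3 × 6 × 5 = 90
RPN > 17: FM01 (225), FM03 (800), FM04 (360), FM05 (32), FM06 (18), FM07 (42), FM08 (90).
Sum: 225 + 800 + 360 + 32 + 18 + 42 + 90 = 1567.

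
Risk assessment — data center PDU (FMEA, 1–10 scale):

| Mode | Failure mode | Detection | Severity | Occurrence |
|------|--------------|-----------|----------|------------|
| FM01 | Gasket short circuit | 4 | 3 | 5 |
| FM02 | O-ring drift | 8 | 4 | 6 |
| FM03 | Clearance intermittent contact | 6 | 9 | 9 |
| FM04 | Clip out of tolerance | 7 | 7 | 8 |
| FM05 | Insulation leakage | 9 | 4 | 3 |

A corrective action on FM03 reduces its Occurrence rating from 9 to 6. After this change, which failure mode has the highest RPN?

RPN = Severity × Occurrence × Detection:
  FM01: 3 × 5 × 4 = 60
  FM02: 4 × 6 × 8 = 192
  FM03: 9 × 9 × 6 = 486
  FM04: 7 × 8 × 7 = 392
  FM05: 4 × 3 × 9 = 108
After action: FM03 → 9 × 6 × 6 = 324.
Revised RPNs: FM04=392, FM03=324, FM02=192, FM05=108, FM01=60.
Highest is now FM04 (392).

FM04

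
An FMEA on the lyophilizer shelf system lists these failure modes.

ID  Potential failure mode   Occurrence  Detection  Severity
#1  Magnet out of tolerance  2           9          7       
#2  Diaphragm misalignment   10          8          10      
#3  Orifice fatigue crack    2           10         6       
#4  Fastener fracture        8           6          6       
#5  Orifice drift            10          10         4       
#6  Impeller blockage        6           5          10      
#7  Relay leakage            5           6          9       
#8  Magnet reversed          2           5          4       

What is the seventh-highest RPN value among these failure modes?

120

RPN = Severity × Occurrence × Detection:
  #1: 7 × 2 × 9 = 126
  #2: 10 × 10 × 8 = 800
  #3: 6 × 2 × 10 = 120
  #4: 6 × 8 × 6 = 288
  #5: 4 × 10 × 10 = 400
  #6: 10 × 6 × 5 = 300
  #7: 9 × 5 × 6 = 270
  #8: 4 × 2 × 5 = 40
Sorted descending: 800, 400, 300, 288, 270, 126, 120, 40.
The seventh-highest RPN is 120 (#3).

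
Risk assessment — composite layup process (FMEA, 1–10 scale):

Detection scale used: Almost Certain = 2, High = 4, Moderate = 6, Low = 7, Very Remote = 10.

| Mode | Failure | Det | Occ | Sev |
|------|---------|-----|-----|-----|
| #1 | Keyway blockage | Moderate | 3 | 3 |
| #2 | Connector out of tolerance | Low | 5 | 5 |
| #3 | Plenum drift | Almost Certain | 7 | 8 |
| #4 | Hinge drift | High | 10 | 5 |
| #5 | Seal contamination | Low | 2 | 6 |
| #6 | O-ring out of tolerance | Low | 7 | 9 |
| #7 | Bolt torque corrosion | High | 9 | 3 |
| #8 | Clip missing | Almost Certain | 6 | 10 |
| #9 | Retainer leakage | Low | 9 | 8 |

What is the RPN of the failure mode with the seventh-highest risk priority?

108

RPN = Severity × Occurrence × Detection:
  #1: 3 × 3 × 6 = 54
  #2: 5 × 5 × 7 = 175
  #3: 8 × 7 × 2 = 112
  #4: 5 × 10 × 4 = 200
  #5: 6 × 2 × 7 = 84
  #6: 9 × 7 × 7 = 441
  #7: 3 × 9 × 4 = 108
  #8: 10 × 6 × 2 = 120
  #9: 8 × 9 × 7 = 504
Sorted descending: 504, 441, 200, 175, 120, 112, 108, 84, 54.
The seventh-highest RPN is 108 (#7).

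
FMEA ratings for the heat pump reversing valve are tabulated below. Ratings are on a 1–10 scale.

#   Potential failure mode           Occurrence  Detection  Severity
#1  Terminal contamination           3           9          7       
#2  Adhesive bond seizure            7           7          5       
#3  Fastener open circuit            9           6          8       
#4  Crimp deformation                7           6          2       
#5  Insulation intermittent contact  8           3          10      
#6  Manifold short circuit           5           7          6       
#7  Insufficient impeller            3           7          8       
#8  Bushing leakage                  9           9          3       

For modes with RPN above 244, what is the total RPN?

677

RPN = Severity × Occurrence × Detection:
  #1: 7 × 3 × 9 = 189
  #2: 5 × 7 × 7 = 245
  #3: 8 × 9 × 6 = 432
  #4: 2 × 7 × 6 = 84
  #5: 10 × 8 × 3 = 240
  #6: 6 × 5 × 7 = 210
  #7: 8 × 3 × 7 = 168
  #8: 3 × 9 × 9 = 243
RPN > 244: #2 (245), #3 (432).
Sum: 245 + 432 = 677.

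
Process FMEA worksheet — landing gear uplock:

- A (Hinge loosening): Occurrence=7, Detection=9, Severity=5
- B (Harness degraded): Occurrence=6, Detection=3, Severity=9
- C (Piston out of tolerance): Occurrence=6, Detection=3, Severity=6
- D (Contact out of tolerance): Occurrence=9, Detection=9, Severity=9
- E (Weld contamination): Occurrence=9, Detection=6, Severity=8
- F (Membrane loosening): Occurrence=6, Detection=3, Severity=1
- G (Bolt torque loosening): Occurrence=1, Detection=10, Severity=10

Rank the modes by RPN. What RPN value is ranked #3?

RPN = Severity × Occurrence × Detection:
  A: 5 × 7 × 9 = 315
  B: 9 × 6 × 3 = 162
  C: 6 × 6 × 3 = 108
  D: 9 × 9 × 9 = 729
  E: 8 × 9 × 6 = 432
  F: 1 × 6 × 3 = 18
  G: 10 × 1 × 10 = 100
Sorted descending: 729, 432, 315, 162, 108, 100, 18.
The third-highest RPN is 315 (A).

315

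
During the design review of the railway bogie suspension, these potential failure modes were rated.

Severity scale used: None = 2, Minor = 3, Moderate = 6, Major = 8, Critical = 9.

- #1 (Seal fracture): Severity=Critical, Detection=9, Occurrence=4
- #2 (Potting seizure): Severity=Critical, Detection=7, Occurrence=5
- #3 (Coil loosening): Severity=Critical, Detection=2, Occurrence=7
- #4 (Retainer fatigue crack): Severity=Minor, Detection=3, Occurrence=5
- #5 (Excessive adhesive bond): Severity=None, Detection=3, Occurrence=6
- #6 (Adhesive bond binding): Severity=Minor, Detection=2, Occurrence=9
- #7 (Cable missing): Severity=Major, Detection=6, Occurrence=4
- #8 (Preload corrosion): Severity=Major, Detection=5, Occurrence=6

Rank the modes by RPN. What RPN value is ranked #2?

RPN = Severity × Occurrence × Detection:
  #1: 9 × 4 × 9 = 324
  #2: 9 × 5 × 7 = 315
  #3: 9 × 7 × 2 = 126
  #4: 3 × 5 × 3 = 45
  #5: 2 × 6 × 3 = 36
  #6: 3 × 9 × 2 = 54
  #7: 8 × 4 × 6 = 192
  #8: 8 × 6 × 5 = 240
Sorted descending: 324, 315, 240, 192, 126, 54, 45, 36.
The second-highest RPN is 315 (#2).

315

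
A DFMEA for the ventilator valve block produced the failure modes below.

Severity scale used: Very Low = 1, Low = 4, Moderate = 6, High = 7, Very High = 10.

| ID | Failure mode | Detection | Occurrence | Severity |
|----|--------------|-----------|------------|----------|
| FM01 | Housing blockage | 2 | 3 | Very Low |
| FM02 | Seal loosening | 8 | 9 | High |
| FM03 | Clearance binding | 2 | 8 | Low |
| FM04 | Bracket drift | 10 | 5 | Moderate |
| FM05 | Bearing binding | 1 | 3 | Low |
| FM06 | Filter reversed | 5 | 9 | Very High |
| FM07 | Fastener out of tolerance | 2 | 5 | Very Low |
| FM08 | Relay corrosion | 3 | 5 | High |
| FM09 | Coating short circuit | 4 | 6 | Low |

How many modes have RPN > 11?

RPN = Severity × Occurrence × Detection:
  FM01: 1 × 3 × 2 = 6
  FM02: 7 × 9 × 8 = 504
  FM03: 4 × 8 × 2 = 64
  FM04: 6 × 5 × 10 = 300
  FM05: 4 × 3 × 1 = 12
  FM06: 10 × 9 × 5 = 450
  FM07: 1 × 5 × 2 = 10
  FM08: 7 × 5 × 3 = 105
  FM09: 4 × 6 × 4 = 96
Modes with RPN > 11: FM02 (504), FM03 (64), FM04 (300), FM05 (12), FM06 (450), FM08 (105), FM09 (96) → 7.

7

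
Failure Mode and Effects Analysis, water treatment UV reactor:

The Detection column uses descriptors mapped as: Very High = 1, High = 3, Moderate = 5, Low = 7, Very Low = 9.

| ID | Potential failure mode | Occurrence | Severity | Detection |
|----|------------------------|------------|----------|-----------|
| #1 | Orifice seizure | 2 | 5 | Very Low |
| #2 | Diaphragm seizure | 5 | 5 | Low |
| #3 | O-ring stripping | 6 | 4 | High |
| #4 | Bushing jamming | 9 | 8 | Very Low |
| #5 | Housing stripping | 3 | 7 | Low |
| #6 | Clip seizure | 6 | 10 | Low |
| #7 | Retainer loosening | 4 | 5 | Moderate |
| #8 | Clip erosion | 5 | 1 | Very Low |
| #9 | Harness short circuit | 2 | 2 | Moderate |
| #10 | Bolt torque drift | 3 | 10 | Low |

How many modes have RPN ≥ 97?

6

RPN = Severity × Occurrence × Detection:
  #1: 5 × 2 × 9 = 90
  #2: 5 × 5 × 7 = 175
  #3: 4 × 6 × 3 = 72
  #4: 8 × 9 × 9 = 648
  #5: 7 × 3 × 7 = 147
  #6: 10 × 6 × 7 = 420
  #7: 5 × 4 × 5 = 100
  #8: 1 × 5 × 9 = 45
  #9: 2 × 2 × 5 = 20
  #10: 10 × 3 × 7 = 210
Modes with RPN ≥ 97: #2 (175), #4 (648), #5 (147), #6 (420), #7 (100), #10 (210) → 6.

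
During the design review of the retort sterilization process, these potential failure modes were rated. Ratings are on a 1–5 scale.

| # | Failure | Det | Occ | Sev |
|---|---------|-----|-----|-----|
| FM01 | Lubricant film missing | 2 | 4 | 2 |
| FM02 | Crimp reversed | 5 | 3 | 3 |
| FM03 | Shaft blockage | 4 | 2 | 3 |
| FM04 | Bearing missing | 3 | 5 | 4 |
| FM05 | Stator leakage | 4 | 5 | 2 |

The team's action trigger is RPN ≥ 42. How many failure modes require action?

RPN = Severity × Occurrence × Detection:
  FM01: 2 × 4 × 2 = 16
  FM02: 3 × 3 × 5 = 45
  FM03: 3 × 2 × 4 = 24
  FM04: 4 × 5 × 3 = 60
  FM05: 2 × 5 × 4 = 40
Modes with RPN ≥ 42: FM02 (45), FM04 (60) → 2.

2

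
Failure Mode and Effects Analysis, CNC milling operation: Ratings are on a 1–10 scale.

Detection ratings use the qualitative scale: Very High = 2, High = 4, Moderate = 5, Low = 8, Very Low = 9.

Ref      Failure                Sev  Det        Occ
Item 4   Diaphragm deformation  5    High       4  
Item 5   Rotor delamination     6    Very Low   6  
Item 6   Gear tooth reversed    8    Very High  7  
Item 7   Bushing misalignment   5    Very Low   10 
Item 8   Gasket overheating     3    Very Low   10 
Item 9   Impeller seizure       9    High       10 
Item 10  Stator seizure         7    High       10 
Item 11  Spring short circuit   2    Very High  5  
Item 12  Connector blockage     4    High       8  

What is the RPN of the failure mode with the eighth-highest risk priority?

80

RPN = Severity × Occurrence × Detection:
  Item 4: 5 × 4 × 4 = 80
  Item 5: 6 × 6 × 9 = 324
  Item 6: 8 × 7 × 2 = 112
  Item 7: 5 × 10 × 9 = 450
  Item 8: 3 × 10 × 9 = 270
  Item 9: 9 × 10 × 4 = 360
  Item 10: 7 × 10 × 4 = 280
  Item 11: 2 × 5 × 2 = 20
  Item 12: 4 × 8 × 4 = 128
Sorted descending: 450, 360, 324, 280, 270, 128, 112, 80, 20.
The eighth-highest RPN is 80 (Item 4).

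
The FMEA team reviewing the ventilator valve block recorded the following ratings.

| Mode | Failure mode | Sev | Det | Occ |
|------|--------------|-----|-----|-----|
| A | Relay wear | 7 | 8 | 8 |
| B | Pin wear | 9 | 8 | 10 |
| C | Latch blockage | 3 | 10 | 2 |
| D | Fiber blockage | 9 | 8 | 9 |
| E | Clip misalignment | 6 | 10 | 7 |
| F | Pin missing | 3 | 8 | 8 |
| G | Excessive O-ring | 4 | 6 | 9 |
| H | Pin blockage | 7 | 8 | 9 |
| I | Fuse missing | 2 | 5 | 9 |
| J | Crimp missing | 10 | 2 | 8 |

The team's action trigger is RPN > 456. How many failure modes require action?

RPN = Severity × Occurrence × Detection:
  A: 7 × 8 × 8 = 448
  B: 9 × 10 × 8 = 720
  C: 3 × 2 × 10 = 60
  D: 9 × 9 × 8 = 648
  E: 6 × 7 × 10 = 420
  F: 3 × 8 × 8 = 192
  G: 4 × 9 × 6 = 216
  H: 7 × 9 × 8 = 504
  I: 2 × 9 × 5 = 90
  J: 10 × 8 × 2 = 160
Modes with RPN > 456: B (720), D (648), H (504) → 3.

3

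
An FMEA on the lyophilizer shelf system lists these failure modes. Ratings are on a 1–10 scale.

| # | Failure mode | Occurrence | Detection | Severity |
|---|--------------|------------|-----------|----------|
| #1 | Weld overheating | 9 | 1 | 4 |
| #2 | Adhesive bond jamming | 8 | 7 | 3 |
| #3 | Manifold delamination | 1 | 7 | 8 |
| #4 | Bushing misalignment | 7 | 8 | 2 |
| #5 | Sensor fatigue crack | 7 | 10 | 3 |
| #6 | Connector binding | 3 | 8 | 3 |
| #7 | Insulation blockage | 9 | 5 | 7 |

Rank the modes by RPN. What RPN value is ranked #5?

RPN = Severity × Occurrence × Detection:
  #1: 4 × 9 × 1 = 36
  #2: 3 × 8 × 7 = 168
  #3: 8 × 1 × 7 = 56
  #4: 2 × 7 × 8 = 112
  #5: 3 × 7 × 10 = 210
  #6: 3 × 3 × 8 = 72
  #7: 7 × 9 × 5 = 315
Sorted descending: 315, 210, 168, 112, 72, 56, 36.
The fifth-highest RPN is 72 (#6).

72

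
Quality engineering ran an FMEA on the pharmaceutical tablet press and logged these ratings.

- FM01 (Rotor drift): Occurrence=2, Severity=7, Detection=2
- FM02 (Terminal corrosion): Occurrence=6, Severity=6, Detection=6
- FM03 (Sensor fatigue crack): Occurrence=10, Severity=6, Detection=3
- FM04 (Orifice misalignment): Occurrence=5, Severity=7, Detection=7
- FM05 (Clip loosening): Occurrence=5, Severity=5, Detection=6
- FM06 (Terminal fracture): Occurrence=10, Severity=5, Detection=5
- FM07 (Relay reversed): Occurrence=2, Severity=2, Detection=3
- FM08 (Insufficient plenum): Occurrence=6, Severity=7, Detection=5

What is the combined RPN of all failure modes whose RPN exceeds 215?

RPN = Severity × Occurrence × Detection:
  FM01: 7 × 2 × 2 = 28
  FM02: 6 × 6 × 6 = 216
  FM03: 6 × 10 × 3 = 180
  FM04: 7 × 5 × 7 = 245
  FM05: 5 × 5 × 6 = 150
  FM06: 5 × 10 × 5 = 250
  FM07: 2 × 2 × 3 = 12
  FM08: 7 × 6 × 5 = 210
RPN > 215: FM02 (216), FM04 (245), FM06 (250).
Sum: 216 + 245 + 250 = 711.

711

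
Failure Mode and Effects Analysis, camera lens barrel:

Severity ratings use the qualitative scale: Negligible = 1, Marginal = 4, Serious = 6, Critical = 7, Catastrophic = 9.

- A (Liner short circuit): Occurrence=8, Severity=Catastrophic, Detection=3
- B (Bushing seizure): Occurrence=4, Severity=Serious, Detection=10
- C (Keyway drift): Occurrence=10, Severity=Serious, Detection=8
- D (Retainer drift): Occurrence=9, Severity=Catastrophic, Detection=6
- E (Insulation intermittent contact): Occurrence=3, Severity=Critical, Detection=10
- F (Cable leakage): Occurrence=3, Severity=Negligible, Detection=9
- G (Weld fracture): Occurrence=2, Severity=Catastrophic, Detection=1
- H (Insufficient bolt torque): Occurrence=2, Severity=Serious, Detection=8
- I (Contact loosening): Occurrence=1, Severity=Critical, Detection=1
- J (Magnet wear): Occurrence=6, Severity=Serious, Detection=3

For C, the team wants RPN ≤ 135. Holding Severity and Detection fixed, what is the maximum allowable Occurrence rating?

2

C: S=6, O=10, D=8 → current RPN = 480.
Fixed product = 48. Need 48 × O ≤ 135, so O ≤ 135/48 = 2.81.
Maximum integer Occurrence rating = 2 (gives RPN 96; O=3 would give 144 > 135).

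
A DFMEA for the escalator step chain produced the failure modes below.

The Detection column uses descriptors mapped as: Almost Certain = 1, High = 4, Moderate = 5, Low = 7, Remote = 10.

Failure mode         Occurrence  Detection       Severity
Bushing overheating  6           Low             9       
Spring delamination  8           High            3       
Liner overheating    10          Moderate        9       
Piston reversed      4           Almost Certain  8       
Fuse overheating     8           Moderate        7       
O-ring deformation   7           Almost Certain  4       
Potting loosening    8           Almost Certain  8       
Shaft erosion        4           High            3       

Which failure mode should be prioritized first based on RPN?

Liner overheating

RPN = Severity × Occurrence × Detection:
  Bushing overheating: 9 × 6 × 7 = 378
  Spring delamination: 3 × 8 × 4 = 96
  Liner overheating: 9 × 10 × 5 = 450
  Piston reversed: 8 × 4 × 1 = 32
  Fuse overheating: 7 × 8 × 5 = 280
  O-ring deformation: 4 × 7 × 1 = 28
  Potting loosening: 8 × 8 × 1 = 64
  Shaft erosion: 3 × 4 × 4 = 48
Highest RPN is 450 → Liner overheating.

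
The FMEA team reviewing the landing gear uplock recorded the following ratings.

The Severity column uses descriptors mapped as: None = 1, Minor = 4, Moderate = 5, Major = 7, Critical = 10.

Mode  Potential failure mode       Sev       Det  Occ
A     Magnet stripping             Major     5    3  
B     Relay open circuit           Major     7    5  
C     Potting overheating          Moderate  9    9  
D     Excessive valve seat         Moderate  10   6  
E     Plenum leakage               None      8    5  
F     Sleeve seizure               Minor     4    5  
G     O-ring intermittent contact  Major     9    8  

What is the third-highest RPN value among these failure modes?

RPN = Severity × Occurrence × Detection:
  A: 7 × 3 × 5 = 105
  B: 7 × 5 × 7 = 245
  C: 5 × 9 × 9 = 405
  D: 5 × 6 × 10 = 300
  E: 1 × 5 × 8 = 40
  F: 4 × 5 × 4 = 80
  G: 7 × 8 × 9 = 504
Sorted descending: 504, 405, 300, 245, 105, 80, 40.
The third-highest RPN is 300 (D).

300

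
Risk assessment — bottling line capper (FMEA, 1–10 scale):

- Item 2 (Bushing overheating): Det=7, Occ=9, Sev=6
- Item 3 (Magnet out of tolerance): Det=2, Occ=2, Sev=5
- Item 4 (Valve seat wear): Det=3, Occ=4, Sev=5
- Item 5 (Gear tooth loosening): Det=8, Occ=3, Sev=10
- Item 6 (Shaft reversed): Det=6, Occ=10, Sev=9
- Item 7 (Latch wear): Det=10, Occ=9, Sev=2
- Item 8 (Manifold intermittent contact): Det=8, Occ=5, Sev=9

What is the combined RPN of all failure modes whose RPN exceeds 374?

RPN = Severity × Occurrence × Detection:
  Item 2: 6 × 9 × 7 = 378
  Item 3: 5 × 2 × 2 = 20
  Item 4: 5 × 4 × 3 = 60
  Item 5: 10 × 3 × 8 = 240
  Item 6: 9 × 10 × 6 = 540
  Item 7: 2 × 9 × 10 = 180
  Item 8: 9 × 5 × 8 = 360
RPN > 374: Item 2 (378), Item 6 (540).
Sum: 378 + 540 = 918.

918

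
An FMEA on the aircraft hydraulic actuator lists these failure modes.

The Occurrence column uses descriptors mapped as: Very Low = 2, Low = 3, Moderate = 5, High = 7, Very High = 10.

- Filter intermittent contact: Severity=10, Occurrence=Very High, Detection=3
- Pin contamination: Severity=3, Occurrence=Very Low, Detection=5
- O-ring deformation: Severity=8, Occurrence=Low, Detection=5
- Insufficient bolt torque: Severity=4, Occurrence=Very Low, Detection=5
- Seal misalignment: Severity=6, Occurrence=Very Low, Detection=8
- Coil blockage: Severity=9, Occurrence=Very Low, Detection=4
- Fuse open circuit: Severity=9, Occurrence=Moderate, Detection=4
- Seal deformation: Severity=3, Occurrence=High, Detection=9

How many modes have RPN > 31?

7

RPN = Severity × Occurrence × Detection:
  Filter intermittent contact: 10 × 10 × 3 = 300
  Pin contamination: 3 × 2 × 5 = 30
  O-ring deformation: 8 × 3 × 5 = 120
  Insufficient bolt torque: 4 × 2 × 5 = 40
  Seal misalignment: 6 × 2 × 8 = 96
  Coil blockage: 9 × 2 × 4 = 72
  Fuse open circuit: 9 × 5 × 4 = 180
  Seal deformation: 3 × 7 × 9 = 189
Modes with RPN > 31: Filter intermittent contact (300), O-ring deformation (120), Insufficient bolt torque (40), Seal misalignment (96), Coil blockage (72), Fuse open circuit (180), Seal deformation (189) → 7.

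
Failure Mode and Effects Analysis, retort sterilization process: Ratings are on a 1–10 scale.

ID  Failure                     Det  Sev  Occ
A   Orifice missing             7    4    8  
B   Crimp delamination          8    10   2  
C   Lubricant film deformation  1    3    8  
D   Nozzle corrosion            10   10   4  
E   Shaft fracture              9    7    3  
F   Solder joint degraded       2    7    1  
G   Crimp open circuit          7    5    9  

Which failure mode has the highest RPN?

RPN = Severity × Occurrence × Detection:
  A: 4 × 8 × 7 = 224
  B: 10 × 2 × 8 = 160
  C: 3 × 8 × 1 = 24
  D: 10 × 4 × 10 = 400
  E: 7 × 3 × 9 = 189
  F: 7 × 1 × 2 = 14
  G: 5 × 9 × 7 = 315
Highest RPN is 400 → D.

D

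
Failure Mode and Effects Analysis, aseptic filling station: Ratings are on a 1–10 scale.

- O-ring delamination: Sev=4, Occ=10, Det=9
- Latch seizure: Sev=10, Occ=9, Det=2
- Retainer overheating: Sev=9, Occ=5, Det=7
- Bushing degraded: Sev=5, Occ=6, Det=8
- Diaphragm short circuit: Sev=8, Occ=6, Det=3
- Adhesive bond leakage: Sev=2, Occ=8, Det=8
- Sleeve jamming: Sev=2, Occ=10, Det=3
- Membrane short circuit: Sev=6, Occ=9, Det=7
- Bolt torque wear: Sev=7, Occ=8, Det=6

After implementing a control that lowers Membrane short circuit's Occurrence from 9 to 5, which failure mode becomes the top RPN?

RPN = Severity × Occurrence × Detection:
  O-ring delamination: 4 × 10 × 9 = 360
  Latch seizure: 10 × 9 × 2 = 180
  Retainer overheating: 9 × 5 × 7 = 315
  Bushing degraded: 5 × 6 × 8 = 240
  Diaphragm short circuit: 8 × 6 × 3 = 144
  Adhesive bond leakage: 2 × 8 × 8 = 128
  Sleeve jamming: 2 × 10 × 3 = 60
  Membrane short circuit: 6 × 9 × 7 = 378
  Bolt torque wear: 7 × 8 × 6 = 336
After action: Membrane short circuit → 6 × 5 × 7 = 210.
Revised RPNs: O-ring delamination=360, Bolt torque wear=336, Retainer overheating=315, Bushing degraded=240, Membrane short circuit=210, Latch seizure=180, Diaphragm short circuit=144, Adhesive bond leakage=128, Sleeve jamming=60.
Highest is now O-ring delamination (360).

O-ring delamination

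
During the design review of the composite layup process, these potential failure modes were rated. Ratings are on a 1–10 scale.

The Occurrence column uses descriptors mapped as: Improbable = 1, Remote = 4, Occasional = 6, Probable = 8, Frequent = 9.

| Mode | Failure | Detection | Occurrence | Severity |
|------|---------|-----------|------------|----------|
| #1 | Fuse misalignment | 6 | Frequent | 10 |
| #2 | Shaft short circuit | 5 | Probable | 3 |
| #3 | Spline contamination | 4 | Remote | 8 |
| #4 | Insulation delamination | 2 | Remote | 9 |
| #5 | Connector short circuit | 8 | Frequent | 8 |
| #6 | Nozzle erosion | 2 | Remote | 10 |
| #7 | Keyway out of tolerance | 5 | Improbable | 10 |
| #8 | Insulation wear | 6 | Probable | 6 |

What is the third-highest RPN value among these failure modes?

288

RPN = Severity × Occurrence × Detection:
  #1: 10 × 9 × 6 = 540
  #2: 3 × 8 × 5 = 120
  #3: 8 × 4 × 4 = 128
  #4: 9 × 4 × 2 = 72
  #5: 8 × 9 × 8 = 576
  #6: 10 × 4 × 2 = 80
  #7: 10 × 1 × 5 = 50
  #8: 6 × 8 × 6 = 288
Sorted descending: 576, 540, 288, 128, 120, 80, 72, 50.
The third-highest RPN is 288 (#8).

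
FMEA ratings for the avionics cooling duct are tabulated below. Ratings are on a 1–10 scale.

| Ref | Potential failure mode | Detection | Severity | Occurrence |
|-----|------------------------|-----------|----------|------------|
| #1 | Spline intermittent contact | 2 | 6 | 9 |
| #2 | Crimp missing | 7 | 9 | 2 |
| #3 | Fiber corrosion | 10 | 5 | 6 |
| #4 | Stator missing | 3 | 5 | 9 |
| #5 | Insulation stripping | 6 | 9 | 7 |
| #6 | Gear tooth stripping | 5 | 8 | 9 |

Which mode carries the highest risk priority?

RPN = Severity × Occurrence × Detection:
  #1: 6 × 9 × 2 = 108
  #2: 9 × 2 × 7 = 126
  #3: 5 × 6 × 10 = 300
  #4: 5 × 9 × 3 = 135
  #5: 9 × 7 × 6 = 378
  #6: 8 × 9 × 5 = 360
Highest RPN is 378 → #5.

#5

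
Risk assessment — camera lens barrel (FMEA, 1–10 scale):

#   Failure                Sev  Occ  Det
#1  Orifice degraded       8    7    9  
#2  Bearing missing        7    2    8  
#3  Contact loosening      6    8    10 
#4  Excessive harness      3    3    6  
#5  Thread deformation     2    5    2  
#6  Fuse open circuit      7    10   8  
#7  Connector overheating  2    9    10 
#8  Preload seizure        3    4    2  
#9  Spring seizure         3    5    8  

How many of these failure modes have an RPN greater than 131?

4

RPN = Severity × Occurrence × Detection:
  #1: 8 × 7 × 9 = 504
  #2: 7 × 2 × 8 = 112
  #3: 6 × 8 × 10 = 480
  #4: 3 × 3 × 6 = 54
  #5: 2 × 5 × 2 = 20
  #6: 7 × 10 × 8 = 560
  #7: 2 × 9 × 10 = 180
  #8: 3 × 4 × 2 = 24
  #9: 3 × 5 × 8 = 120
Modes with RPN > 131: #1 (504), #3 (480), #6 (560), #7 (180) → 4.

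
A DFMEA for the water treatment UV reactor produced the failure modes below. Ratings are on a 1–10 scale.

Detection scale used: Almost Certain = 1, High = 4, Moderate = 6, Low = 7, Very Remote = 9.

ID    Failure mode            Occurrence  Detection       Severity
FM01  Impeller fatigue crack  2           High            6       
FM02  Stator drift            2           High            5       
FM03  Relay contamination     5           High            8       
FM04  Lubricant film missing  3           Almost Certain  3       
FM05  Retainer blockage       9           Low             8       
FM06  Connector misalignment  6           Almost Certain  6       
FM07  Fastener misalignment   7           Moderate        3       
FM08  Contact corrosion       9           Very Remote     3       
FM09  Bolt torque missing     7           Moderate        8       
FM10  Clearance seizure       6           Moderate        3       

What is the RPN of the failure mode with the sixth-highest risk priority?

RPN = Severity × Occurrence × Detection:
  FM01: 6 × 2 × 4 = 48
  FM02: 5 × 2 × 4 = 40
  FM03: 8 × 5 × 4 = 160
  FM04: 3 × 3 × 1 = 9
  FM05: 8 × 9 × 7 = 504
  FM06: 6 × 6 × 1 = 36
  FM07: 3 × 7 × 6 = 126
  FM08: 3 × 9 × 9 = 243
  FM09: 8 × 7 × 6 = 336
  FM10: 3 × 6 × 6 = 108
Sorted descending: 504, 336, 243, 160, 126, 108, 48, 40, 36, 9.
The sixth-highest RPN is 108 (FM10).

108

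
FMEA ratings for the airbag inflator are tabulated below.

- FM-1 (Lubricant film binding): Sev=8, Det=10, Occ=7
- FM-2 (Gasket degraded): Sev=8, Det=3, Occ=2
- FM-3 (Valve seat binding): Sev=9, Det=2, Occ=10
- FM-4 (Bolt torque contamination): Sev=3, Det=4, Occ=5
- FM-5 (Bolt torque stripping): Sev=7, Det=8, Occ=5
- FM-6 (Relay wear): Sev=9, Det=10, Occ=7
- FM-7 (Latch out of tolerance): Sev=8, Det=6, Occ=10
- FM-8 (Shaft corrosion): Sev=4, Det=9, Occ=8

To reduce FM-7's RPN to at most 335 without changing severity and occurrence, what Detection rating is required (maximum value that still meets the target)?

FM-7: S=8, O=10, D=6 → current RPN = 480.
Fixed product = 80. Need 80 × D ≤ 335, so D ≤ 335/80 = 4.19.
Maximum integer Detection rating = 4 (gives RPN 320; D=5 would give 400 > 335).

4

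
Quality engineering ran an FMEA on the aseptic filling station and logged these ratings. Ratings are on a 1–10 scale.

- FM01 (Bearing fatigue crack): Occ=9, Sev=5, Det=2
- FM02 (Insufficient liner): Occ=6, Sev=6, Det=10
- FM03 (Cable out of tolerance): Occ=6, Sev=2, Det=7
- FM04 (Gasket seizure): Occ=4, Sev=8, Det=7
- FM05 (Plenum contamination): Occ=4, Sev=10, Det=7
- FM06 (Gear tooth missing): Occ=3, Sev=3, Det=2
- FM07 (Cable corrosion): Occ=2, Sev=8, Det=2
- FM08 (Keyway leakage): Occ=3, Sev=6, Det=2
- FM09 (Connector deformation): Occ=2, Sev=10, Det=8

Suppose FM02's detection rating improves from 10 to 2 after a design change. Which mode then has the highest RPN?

FM05

RPN = Severity × Occurrence × Detection:
  FM01: 5 × 9 × 2 = 90
  FM02: 6 × 6 × 10 = 360
  FM03: 2 × 6 × 7 = 84
  FM04: 8 × 4 × 7 = 224
  FM05: 10 × 4 × 7 = 280
  FM06: 3 × 3 × 2 = 18
  FM07: 8 × 2 × 2 = 32
  FM08: 6 × 3 × 2 = 36
  FM09: 10 × 2 × 8 = 160
After action: FM02 → 6 × 6 × 2 = 72.
Revised RPNs: FM05=280, FM04=224, FM09=160, FM01=90, FM03=84, FM02=72, FM08=36, FM07=32, FM06=18.
Highest is now FM05 (280).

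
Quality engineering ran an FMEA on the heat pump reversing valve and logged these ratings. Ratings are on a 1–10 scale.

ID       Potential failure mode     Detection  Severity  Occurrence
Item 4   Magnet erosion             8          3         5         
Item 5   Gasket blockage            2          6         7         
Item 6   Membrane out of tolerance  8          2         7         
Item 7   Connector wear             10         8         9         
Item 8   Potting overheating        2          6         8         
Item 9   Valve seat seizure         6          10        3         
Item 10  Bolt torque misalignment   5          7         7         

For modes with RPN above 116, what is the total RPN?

1265

RPN = Severity × Occurrence × Detection:
  Item 4: 3 × 5 × 8 = 120
  Item 5: 6 × 7 × 2 = 84
  Item 6: 2 × 7 × 8 = 112
  Item 7: 8 × 9 × 10 = 720
  Item 8: 6 × 8 × 2 = 96
  Item 9: 10 × 3 × 6 = 180
  Item 10: 7 × 7 × 5 = 245
RPN > 116: Item 4 (120), Item 7 (720), Item 9 (180), Item 10 (245).
Sum: 120 + 720 + 180 + 245 = 1265.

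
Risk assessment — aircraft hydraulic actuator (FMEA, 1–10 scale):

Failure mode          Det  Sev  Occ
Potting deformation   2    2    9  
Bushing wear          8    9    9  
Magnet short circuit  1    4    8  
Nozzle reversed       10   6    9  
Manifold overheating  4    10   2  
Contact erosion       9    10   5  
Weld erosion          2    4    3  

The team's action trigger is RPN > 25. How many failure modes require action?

6

RPN = Severity × Occurrence × Detection:
  Potting deformation: 2 × 9 × 2 = 36
  Bushing wear: 9 × 9 × 8 = 648
  Magnet short circuit: 4 × 8 × 1 = 32
  Nozzle reversed: 6 × 9 × 10 = 540
  Manifold overheating: 10 × 2 × 4 = 80
  Contact erosion: 10 × 5 × 9 = 450
  Weld erosion: 4 × 3 × 2 = 24
Modes with RPN > 25: Potting deformation (36), Bushing wear (648), Magnet short circuit (32), Nozzle reversed (540), Manifold overheating (80), Contact erosion (450) → 6.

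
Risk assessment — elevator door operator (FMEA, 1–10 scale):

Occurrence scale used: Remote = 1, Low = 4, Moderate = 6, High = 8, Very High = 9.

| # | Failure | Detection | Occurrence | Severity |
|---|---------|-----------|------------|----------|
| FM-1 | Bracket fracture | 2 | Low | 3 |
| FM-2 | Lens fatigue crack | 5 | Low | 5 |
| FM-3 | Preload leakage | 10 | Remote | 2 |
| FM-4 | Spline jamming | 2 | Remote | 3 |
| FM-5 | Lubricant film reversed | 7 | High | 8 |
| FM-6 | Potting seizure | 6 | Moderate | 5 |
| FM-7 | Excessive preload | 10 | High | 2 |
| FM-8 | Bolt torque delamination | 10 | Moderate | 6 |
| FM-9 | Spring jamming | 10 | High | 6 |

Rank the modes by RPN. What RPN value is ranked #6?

100

RPN = Severity × Occurrence × Detection:
  FM-1: 3 × 4 × 2 = 24
  FM-2: 5 × 4 × 5 = 100
  FM-3: 2 × 1 × 10 = 20
  FM-4: 3 × 1 × 2 = 6
  FM-5: 8 × 8 × 7 = 448
  FM-6: 5 × 6 × 6 = 180
  FM-7: 2 × 8 × 10 = 160
  FM-8: 6 × 6 × 10 = 360
  FM-9: 6 × 8 × 10 = 480
Sorted descending: 480, 448, 360, 180, 160, 100, 24, 20, 6.
The sixth-highest RPN is 100 (FM-2).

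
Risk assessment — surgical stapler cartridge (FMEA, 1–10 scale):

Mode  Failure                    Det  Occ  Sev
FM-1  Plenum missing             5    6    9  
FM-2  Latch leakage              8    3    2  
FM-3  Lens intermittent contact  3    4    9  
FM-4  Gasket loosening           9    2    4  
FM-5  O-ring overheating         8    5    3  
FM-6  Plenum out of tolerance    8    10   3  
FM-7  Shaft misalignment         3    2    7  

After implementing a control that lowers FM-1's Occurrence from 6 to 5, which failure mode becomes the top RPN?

FM-6

RPN = Severity × Occurrence × Detection:
  FM-1: 9 × 6 × 5 = 270
  FM-2: 2 × 3 × 8 = 48
  FM-3: 9 × 4 × 3 = 108
  FM-4: 4 × 2 × 9 = 72
  FM-5: 3 × 5 × 8 = 120
  FM-6: 3 × 10 × 8 = 240
  FM-7: 7 × 2 × 3 = 42
After action: FM-1 → 9 × 5 × 5 = 225.
Revised RPNs: FM-6=240, FM-1=225, FM-5=120, FM-3=108, FM-4=72, FM-2=48, FM-7=42.
Highest is now FM-6 (240).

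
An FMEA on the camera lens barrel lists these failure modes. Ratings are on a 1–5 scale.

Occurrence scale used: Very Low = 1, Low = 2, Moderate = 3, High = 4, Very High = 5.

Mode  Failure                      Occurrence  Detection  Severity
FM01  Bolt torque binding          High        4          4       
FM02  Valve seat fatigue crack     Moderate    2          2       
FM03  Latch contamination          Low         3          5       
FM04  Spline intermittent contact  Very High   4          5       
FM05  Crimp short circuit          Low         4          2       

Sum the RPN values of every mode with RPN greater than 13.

RPN = Severity × Occurrence × Detection:
  FM01: 4 × 4 × 4 = 64
  FM02: 2 × 3 × 2 = 12
  FM03: 5 × 2 × 3 = 30
  FM04: 5 × 5 × 4 = 100
  FM05: 2 × 2 × 4 = 16
RPN > 13: FM01 (64), FM03 (30), FM04 (100), FM05 (16).
Sum: 64 + 30 + 100 + 16 = 210.

210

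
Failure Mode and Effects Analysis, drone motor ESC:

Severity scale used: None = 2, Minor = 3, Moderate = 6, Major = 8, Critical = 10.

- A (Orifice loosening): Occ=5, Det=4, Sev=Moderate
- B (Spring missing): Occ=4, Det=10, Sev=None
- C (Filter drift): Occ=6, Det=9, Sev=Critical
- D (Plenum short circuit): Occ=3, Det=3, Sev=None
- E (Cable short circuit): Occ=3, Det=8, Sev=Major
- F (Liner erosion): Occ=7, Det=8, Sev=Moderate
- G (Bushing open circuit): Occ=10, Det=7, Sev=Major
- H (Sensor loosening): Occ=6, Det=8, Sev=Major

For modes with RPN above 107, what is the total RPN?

RPN = Severity × Occurrence × Detection:
  A: 6 × 5 × 4 = 120
  B: 2 × 4 × 10 = 80
  C: 10 × 6 × 9 = 540
  D: 2 × 3 × 3 = 18
  E: 8 × 3 × 8 = 192
  F: 6 × 7 × 8 = 336
  G: 8 × 10 × 7 = 560
  H: 8 × 6 × 8 = 384
RPN > 107: A (120), C (540), E (192), F (336), G (560), H (384).
Sum: 120 + 540 + 192 + 336 + 560 + 384 = 2132.

2132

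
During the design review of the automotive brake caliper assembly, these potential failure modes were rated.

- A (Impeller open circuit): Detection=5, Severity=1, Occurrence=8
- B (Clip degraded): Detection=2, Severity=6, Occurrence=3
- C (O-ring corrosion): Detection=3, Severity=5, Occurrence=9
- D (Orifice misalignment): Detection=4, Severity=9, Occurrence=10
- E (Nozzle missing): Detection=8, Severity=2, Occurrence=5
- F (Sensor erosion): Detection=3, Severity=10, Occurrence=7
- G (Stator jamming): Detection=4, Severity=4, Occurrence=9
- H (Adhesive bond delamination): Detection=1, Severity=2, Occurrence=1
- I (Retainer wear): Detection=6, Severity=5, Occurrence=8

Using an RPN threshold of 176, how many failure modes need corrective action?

3

RPN = Severity × Occurrence × Detection:
  A: 1 × 8 × 5 = 40
  B: 6 × 3 × 2 = 36
  C: 5 × 9 × 3 = 135
  D: 9 × 10 × 4 = 360
  E: 2 × 5 × 8 = 80
  F: 10 × 7 × 3 = 210
  G: 4 × 9 × 4 = 144
  H: 2 × 1 × 1 = 2
  I: 5 × 8 × 6 = 240
Modes with RPN ≥ 176: D (360), F (210), I (240) → 3.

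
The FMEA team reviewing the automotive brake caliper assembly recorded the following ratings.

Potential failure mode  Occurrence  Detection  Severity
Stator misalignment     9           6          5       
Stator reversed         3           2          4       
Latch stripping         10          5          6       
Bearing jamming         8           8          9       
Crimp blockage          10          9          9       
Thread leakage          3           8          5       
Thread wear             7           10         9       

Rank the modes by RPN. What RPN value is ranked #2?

RPN = Severity × Occurrence × Detection:
  Stator misalignment: 5 × 9 × 6 = 270
  Stator reversed: 4 × 3 × 2 = 24
  Latch stripping: 6 × 10 × 5 = 300
  Bearing jamming: 9 × 8 × 8 = 576
  Crimp blockage: 9 × 10 × 9 = 810
  Thread leakage: 5 × 3 × 8 = 120
  Thread wear: 9 × 7 × 10 = 630
Sorted descending: 810, 630, 576, 300, 270, 120, 24.
The second-highest RPN is 630 (Thread wear).

630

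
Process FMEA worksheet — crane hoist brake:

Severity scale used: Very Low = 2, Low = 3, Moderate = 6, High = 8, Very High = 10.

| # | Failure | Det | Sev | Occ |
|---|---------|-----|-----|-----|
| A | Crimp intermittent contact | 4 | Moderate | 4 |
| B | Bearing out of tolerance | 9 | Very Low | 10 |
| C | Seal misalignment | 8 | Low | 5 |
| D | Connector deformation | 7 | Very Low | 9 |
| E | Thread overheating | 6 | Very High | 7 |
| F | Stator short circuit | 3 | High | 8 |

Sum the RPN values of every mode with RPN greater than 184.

RPN = Severity × Occurrence × Detection:
  A: 6 × 4 × 4 = 96
  B: 2 × 10 × 9 = 180
  C: 3 × 5 × 8 = 120
  D: 2 × 9 × 7 = 126
  E: 10 × 7 × 6 = 420
  F: 8 × 8 × 3 = 192
RPN > 184: E (420), F (192).
Sum: 420 + 192 = 612.

612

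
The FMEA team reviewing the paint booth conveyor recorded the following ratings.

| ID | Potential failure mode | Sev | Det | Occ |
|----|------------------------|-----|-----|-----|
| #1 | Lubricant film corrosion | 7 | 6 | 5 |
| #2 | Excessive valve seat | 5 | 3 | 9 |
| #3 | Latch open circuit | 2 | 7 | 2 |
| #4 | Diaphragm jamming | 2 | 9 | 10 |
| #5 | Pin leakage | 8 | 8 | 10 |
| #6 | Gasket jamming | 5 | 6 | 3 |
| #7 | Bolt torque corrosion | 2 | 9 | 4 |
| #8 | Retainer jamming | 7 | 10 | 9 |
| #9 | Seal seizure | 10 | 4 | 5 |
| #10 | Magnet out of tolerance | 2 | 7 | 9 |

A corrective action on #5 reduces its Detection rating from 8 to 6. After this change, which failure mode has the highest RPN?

#8

RPN = Severity × Occurrence × Detection:
  #1: 7 × 5 × 6 = 210
  #2: 5 × 9 × 3 = 135
  #3: 2 × 2 × 7 = 28
  #4: 2 × 10 × 9 = 180
  #5: 8 × 10 × 8 = 640
  #6: 5 × 3 × 6 = 90
  #7: 2 × 4 × 9 = 72
  #8: 7 × 9 × 10 = 630
  #9: 10 × 5 × 4 = 200
  #10: 2 × 9 × 7 = 126
After action: #5 → 8 × 10 × 6 = 480.
Revised RPNs: #8=630, #5=480, #1=210, #9=200, #4=180, #2=135, #10=126, #6=90, #7=72, #3=28.
Highest is now #8 (630).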